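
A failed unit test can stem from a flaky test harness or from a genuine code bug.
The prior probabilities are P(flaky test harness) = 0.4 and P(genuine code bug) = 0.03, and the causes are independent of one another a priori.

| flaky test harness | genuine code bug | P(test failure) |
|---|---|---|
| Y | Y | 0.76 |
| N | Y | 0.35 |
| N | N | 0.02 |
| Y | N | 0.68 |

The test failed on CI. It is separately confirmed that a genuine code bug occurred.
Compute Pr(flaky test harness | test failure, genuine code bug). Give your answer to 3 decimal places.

By total probability over both values of flaky test harness:
  P(test failure | genuine code bug) = 0.35·0.6 + 0.76·0.4
        = 0.210000 + 0.304000 = 0.514000
Keeping only the flaky test harness-present terms gives 0.304000, so
  P(flaky test harness | test failure, genuine code bug) = 0.304000 / 0.514000 ≈ 0.591

Pr(flaky test harness | test failure, genuine code bug) ≈ 0.591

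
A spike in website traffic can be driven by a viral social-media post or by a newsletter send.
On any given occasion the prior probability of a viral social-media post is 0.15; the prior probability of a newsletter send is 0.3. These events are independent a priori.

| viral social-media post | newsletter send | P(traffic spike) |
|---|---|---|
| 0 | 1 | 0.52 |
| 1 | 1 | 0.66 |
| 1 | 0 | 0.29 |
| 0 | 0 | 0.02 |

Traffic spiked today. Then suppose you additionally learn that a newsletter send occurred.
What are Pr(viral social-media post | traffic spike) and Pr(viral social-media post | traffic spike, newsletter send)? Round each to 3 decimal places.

Pr(viral social-media post | traffic spike) ≈ 0.294; Pr(viral social-media post | traffic spike, newsletter send) ≈ 0.183

Weight on viral social-media post=true, given the evidence: 0.030450 + 0.029700 = 0.060150
The normalizing constant is 0.02×0.85×0.7 + 0.52×0.85×0.3 + 0.29×0.15×0.7 + 0.66×0.15×0.3 = 0.204650
P(viral social-media post | traffic spike) = 0.060150/0.204650 ≈ 0.294

Now condition on the additional information:
Sum P(traffic spike|·) weighted by the priors over both values of viral social-media post:
  P(traffic spike | newsletter send) = 0.52·0.85 + 0.66·0.15
        = 0.442000 + 0.099000 = 0.541000
Configurations with viral social-media post contribute 0.099000, so
  P(viral social-media post | traffic spike, newsletter send) = 0.099000 / 0.541000 ≈ 0.183
The drop from 0.294 to 0.183 is the explaining-away (discounting) effect.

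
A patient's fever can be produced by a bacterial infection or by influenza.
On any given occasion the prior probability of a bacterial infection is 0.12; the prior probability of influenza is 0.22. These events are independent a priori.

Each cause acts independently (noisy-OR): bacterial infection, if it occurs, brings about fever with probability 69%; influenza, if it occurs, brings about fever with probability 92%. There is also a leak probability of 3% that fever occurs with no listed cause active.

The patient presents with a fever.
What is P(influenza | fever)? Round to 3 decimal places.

Under noisy-OR, P(fever | causes) = 1 − (1−0.03)·∏(1−qᵢ) over the active causes.
Weight on influenza=true, given the evidence: 0.178577 + 0.025765 = 0.204342
Denominator P(fever): 0.03×0.88×0.78 + 0.9224×0.88×0.22 + 0.6993×0.12×0.78 + 0.975944×0.12×0.22 = 0.290388
P(influenza | fever) = 0.204342/0.290388 ≈ 0.704

P(influenza | fever) ≈ 0.704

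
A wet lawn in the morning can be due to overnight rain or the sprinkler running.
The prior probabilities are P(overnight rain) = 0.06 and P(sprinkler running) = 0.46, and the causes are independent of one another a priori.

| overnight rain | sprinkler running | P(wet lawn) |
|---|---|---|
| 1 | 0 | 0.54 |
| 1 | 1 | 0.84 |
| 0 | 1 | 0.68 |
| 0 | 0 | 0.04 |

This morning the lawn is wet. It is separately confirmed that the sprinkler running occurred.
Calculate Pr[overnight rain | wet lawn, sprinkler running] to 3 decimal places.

P(wet lawn | sprinkler running) = 0.68·0.94 + 0.84·0.06 = 0.639200 + 0.050400 = 0.689600
Restricting to configurations with overnight rain present: 0.84·0.06 = 0.050400.
So P(overnight rain | wet lawn, sprinkler running) = 0.050400/0.689600 ≈ 0.073.

Pr[overnight rain | wet lawn, sprinkler running] ≈ 0.073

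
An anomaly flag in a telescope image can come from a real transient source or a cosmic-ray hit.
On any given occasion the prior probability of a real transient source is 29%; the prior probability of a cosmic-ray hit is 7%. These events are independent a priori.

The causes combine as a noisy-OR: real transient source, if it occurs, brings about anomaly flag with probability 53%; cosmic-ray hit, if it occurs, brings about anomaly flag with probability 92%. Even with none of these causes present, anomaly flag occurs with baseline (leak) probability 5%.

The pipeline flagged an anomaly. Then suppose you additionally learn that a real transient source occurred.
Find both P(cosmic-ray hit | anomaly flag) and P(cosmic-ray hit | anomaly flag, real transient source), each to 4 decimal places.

P(cosmic-ray hit | anomaly flag) ≈ 0.2643; P(cosmic-ray hit | anomaly flag, real transient source) ≈ 0.1159

Under noisy-OR, P(anomaly flag | causes) = 1 − (1−0.05)·∏(1−qᵢ) over the active causes.
Enumerate the 4 (real transient source, cosmic-ray hit) configurations and weight by the priors:
  P(anomaly flag) = 0.05*0.71*0.93 + 0.924*0.71*0.07 + 0.5535*0.29*0.93 + 0.96428*0.29*0.07
        = 0.033015 + 0.045923 + 0.149279 + 0.019575 = 0.247792
Keeping only the cosmic-ray hit-present terms gives 0.065498, so
  P(cosmic-ray hit | anomaly flag) = 0.065498 / 0.247792 ≈ 0.2643

With the extra evidence:
Weight on cosmic-ray hit=true, given the evidence: 0.96428×0.07 = 0.067500
Normalizer over all consistent configurations: 0.5535×0.93 + 0.96428×0.07 = 0.582255
Posterior = 0.067500 / 0.582255 ≈ 0.1159
This is intercausal reasoning (explaining away): once real transient source accounts for the anomaly flag, cosmic-ray hit becomes less likely.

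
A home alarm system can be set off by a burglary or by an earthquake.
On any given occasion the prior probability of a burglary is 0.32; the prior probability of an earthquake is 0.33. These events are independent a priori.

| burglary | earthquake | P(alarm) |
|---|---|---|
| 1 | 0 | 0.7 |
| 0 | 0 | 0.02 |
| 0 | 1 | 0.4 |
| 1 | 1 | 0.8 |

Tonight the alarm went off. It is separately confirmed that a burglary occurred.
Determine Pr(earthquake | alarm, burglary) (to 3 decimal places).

Pr(earthquake | alarm, burglary) ≈ 0.360

Weight on earthquake=true, given the evidence: 0.8·0.33 = 0.264000
Normalizer over all consistent configurations: 0.7·0.67 + 0.8·0.33 = 0.733000
Posterior = 0.264000 / 0.733000 ≈ 0.360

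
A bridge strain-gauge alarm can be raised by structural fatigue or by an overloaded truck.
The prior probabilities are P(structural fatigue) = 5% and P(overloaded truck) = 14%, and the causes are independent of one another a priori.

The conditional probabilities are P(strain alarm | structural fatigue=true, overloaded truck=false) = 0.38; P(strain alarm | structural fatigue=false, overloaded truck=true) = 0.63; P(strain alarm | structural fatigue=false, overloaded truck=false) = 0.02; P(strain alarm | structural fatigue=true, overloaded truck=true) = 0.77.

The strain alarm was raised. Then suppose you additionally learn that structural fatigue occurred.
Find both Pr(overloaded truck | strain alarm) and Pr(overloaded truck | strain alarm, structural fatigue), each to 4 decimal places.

Weight on overloaded truck=true, given the evidence: 0.083790 + 0.005390 = 0.089180
Denominator P(strain alarm): 0.02*0.95*0.86 + 0.63*0.95*0.14 + 0.38*0.05*0.86 + 0.77*0.05*0.14 = 0.121860
P(overloaded truck | strain alarm) = 0.089180/0.121860 ≈ 0.7318

With the extra evidence:
Enumerate both values of overloaded truck and weight by the priors:
  P(strain alarm | structural fatigue) = 0.38×0.86 + 0.77×0.14
        = 0.326800 + 0.107800 = 0.434600
Configurations with overloaded truck contribute 0.107800, so
  P(overloaded truck | strain alarm, structural fatigue) = 0.107800 / 0.434600 ≈ 0.2480
The drop from 0.7318 to 0.2480 is the explaining-away (discounting) effect.

Pr(overloaded truck | strain alarm) ≈ 0.7318; Pr(overloaded truck | strain alarm, structural fatigue) ≈ 0.2480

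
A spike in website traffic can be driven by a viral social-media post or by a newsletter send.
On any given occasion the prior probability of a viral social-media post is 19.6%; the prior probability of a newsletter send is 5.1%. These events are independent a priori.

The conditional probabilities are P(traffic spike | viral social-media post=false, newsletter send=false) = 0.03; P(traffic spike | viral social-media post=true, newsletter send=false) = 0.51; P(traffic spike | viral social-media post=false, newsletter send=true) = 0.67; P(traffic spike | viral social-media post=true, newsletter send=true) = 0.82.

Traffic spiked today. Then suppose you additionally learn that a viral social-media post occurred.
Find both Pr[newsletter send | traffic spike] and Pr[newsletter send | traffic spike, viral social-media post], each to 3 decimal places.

P(traffic spike) = 0.03*0.804*0.949 + 0.67*0.804*0.051 + 0.51*0.196*0.949 + 0.82*0.196*0.051 = 0.022890 + 0.027473 + 0.094862 + 0.008197 = 0.153422
Restricting to configurations with newsletter send present: 0.027473 + 0.008197 = 0.035670.
P(newsletter send | traffic spike) = 0.035670 / 0.153422 ≈ 0.232

Now condition on the additional information:
Weight on newsletter send=true, given the evidence: 0.82×0.051 = 0.041820
The normalizing constant is 0.51×0.949 + 0.82×0.051 = 0.525810
Posterior = 0.041820 / 0.525810 ≈ 0.080

Pr[newsletter send | traffic spike] ≈ 0.232; Pr[newsletter send | traffic spike, viral social-media post] ≈ 0.080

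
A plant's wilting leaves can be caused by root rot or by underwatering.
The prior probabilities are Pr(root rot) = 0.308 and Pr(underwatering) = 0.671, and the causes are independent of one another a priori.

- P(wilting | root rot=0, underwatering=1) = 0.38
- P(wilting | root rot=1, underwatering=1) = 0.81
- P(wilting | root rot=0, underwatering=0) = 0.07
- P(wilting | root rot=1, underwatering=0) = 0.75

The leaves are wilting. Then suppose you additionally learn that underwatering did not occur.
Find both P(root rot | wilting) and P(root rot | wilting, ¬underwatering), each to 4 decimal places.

For the numerator, keep only root rot=true terms: 0.075999 + 0.167401 = 0.243400
The normalizing constant is 0.07*0.692*0.329 + 0.38*0.692*0.671 + 0.75*0.308*0.329 + 0.81*0.308*0.671 = 0.435783
Posterior = 0.243400 / 0.435783 ≈ 0.5585

Now condition on the additional information:
Weight on root rot=true, given the evidence: 0.75*0.308 = 0.231000
Denominator P(wilting | ¬underwatering): 0.07*0.692 + 0.75*0.308 = 0.279440
P(root rot | wilting, ¬underwatering) = 0.231000/0.279440 ≈ 0.8267

P(root rot | wilting) ≈ 0.5585; P(root rot | wilting, ¬underwatering) ≈ 0.8267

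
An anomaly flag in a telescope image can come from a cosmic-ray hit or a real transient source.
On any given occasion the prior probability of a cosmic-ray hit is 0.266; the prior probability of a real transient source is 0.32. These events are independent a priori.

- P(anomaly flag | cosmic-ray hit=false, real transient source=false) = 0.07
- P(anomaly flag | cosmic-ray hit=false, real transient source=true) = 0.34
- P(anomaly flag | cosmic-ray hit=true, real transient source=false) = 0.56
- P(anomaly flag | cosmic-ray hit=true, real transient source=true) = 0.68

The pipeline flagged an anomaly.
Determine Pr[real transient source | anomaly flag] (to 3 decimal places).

Pr[real transient source | anomaly flag] ≈ 0.503

Weight on real transient source=true, given the evidence: 0.079859 + 0.057882 = 0.137741
Denominator P(anomaly flag): 0.07×0.734×0.68 + 0.34×0.734×0.32 + 0.56×0.266×0.68 + 0.68×0.266×0.32 = 0.273972
P(real transient source | anomaly flag) = 0.137741/0.273972 ≈ 0.503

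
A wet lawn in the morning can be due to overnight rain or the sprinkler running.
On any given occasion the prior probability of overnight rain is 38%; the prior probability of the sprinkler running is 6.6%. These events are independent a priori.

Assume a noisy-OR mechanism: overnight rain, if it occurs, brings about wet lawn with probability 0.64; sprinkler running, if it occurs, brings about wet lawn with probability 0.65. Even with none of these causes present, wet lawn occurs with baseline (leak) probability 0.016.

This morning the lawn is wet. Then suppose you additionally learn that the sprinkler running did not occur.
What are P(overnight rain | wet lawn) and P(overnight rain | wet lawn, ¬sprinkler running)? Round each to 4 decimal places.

Under noisy-OR, P(wet lawn | causes) = 1 − (1−0.016)·∏(1−qᵢ) over the active causes.
Weight on overnight rain=true, given the evidence: 0.229193 + 0.021970 = 0.251163
The normalizing constant is 0.016*0.62*0.934 + 0.6556*0.62*0.066 + 0.64576*0.38*0.934 + 0.876016*0.38*0.066 = 0.287255
P(overnight rain | wet lawn) = 0.251163/0.287255 ≈ 0.8744

Now condition on the additional information:
Weight on overnight rain=true, given the evidence: 0.64576×0.38 = 0.245389
The normalizing constant is 0.016×0.62 + 0.64576×0.38 = 0.255309
P(overnight rain | wet lawn, ¬sprinkler running) = 0.245389/0.255309 ≈ 0.9611

P(overnight rain | wet lawn) ≈ 0.8744; P(overnight rain | wet lawn, ¬sprinkler running) ≈ 0.9611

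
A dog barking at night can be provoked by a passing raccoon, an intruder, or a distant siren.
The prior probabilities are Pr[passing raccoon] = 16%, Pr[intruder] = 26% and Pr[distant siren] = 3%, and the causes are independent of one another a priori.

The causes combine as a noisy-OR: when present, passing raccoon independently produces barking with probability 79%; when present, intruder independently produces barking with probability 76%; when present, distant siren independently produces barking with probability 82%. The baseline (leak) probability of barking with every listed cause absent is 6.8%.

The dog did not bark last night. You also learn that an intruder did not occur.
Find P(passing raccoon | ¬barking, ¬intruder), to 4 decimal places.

P(passing raccoon | ¬barking, ¬intruder) ≈ 0.0385

Under noisy-OR, P(barking | causes) = 1 − (1−0.068)·∏(1−qᵢ) over the active causes.
Weight on passing raccoon=true, given the evidence: 0.030376 + 0.000169 = 0.030545
Denominator P(¬barking | ¬intruder): 0.932·0.84·0.97 + 0.16776·0.84·0.03 + 0.19572·0.16·0.97 + 0.03523·0.16·0.03 = 0.794167
P(passing raccoon | ¬barking, ¬intruder) = 0.030545/0.794167 ≈ 0.0385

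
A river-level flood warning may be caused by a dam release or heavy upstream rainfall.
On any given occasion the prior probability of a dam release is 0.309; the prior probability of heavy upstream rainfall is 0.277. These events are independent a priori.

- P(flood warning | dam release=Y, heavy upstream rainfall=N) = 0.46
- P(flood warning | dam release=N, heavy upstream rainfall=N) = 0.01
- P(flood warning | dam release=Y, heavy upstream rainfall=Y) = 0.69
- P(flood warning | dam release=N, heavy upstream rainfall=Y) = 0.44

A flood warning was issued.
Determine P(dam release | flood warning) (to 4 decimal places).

P(dam release | flood warning) ≈ 0.6446

Enumerate the 4 (dam release, heavy upstream rainfall) configurations and weight by the priors:
  P(flood warning) = 0.01*0.691*0.723 + 0.44*0.691*0.277 + 0.46*0.309*0.723 + 0.69*0.309*0.277
        = 0.004996 + 0.084219 + 0.102767 + 0.059059 = 0.251041
Configurations with dam release contribute 0.161826, so
  P(dam release | flood warning) = 0.161826 / 0.251041 ≈ 0.6446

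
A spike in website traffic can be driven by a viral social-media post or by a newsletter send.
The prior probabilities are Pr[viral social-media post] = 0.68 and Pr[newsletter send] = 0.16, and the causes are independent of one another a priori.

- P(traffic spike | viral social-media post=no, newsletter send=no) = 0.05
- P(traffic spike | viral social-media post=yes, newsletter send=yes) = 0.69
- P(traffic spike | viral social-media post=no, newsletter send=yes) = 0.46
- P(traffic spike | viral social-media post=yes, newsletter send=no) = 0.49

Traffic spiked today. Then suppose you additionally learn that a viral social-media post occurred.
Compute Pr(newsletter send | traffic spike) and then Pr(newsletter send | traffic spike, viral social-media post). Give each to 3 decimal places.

By total probability over the 4 (viral social-media post, newsletter send) configurations:
  P(traffic spike) = 0.05×0.32×0.84 + 0.46×0.32×0.16 + 0.49×0.68×0.84 + 0.69×0.68×0.16
        = 0.013440 + 0.023552 + 0.279888 + 0.075072 = 0.391952
Keeping only the newsletter send-present terms gives 0.098624, so
  P(newsletter send | traffic spike) = 0.098624 / 0.391952 ≈ 0.252

With the extra evidence:
Sum P(traffic spike|·) weighted by the priors over both values of newsletter send:
  P(traffic spike | viral social-media post) = 0.49×0.84 + 0.69×0.16
        = 0.411600 + 0.110400 = 0.522000
Configurations with newsletter send contribute 0.110400, so
  P(newsletter send | traffic spike, viral social-media post) = 0.110400 / 0.522000 ≈ 0.211
— viral social-media post explains away the evidence for newsletter send.

Pr(newsletter send | traffic spike) ≈ 0.252; Pr(newsletter send | traffic spike, viral social-media post) ≈ 0.211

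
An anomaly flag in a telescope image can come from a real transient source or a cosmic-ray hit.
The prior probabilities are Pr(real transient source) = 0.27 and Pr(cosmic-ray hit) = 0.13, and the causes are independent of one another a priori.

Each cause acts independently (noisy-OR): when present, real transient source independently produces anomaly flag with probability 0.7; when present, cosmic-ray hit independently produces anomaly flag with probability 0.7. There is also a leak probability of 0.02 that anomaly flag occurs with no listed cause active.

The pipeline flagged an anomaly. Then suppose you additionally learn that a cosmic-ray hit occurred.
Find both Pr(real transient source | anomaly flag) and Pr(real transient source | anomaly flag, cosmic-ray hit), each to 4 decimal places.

Under noisy-OR, P(anomaly flag | causes) = 1 − (1−0.02)·∏(1−qᵢ) over the active causes.
Sum P(anomaly flag|·) weighted by the priors over the 4 (real transient source, cosmic-ray hit) configurations:
  P(anomaly flag) = 0.02×0.73×0.87 + 0.706×0.73×0.13 + 0.706×0.27×0.87 + 0.9118×0.27×0.13
        = 0.012702 + 0.066999 + 0.165839 + 0.032004 = 0.277544
The terms with real transient source present sum to 0.197843, so
  P(real transient source | anomaly flag) = 0.197843 / 0.277544 ≈ 0.7128

Now condition on the additional information:
Weight on real transient source=true, given the evidence: 0.9118·0.27 = 0.246186
Normalizer over all consistent configurations: 0.706·0.73 + 0.9118·0.27 = 0.761566
P(real transient source | anomaly flag, cosmic-ray hit) = 0.246186/0.761566 ≈ 0.3233

Pr(real transient source | anomaly flag) ≈ 0.7128; Pr(real transient source | anomaly flag, cosmic-ray hit) ≈ 0.3233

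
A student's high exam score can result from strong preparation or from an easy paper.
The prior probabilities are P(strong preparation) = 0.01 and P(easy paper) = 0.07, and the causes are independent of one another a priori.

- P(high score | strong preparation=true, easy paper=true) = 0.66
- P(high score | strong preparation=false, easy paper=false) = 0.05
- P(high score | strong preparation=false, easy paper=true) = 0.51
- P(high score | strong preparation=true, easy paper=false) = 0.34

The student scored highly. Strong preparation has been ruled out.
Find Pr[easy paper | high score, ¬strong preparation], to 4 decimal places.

By total probability over both values of easy paper:
  P(high score | ¬strong preparation) = 0.05×0.93 + 0.51×0.07
        = 0.046500 + 0.035700 = 0.082200
Keeping only the easy paper-present terms gives 0.035700, so
  P(easy paper | high score, ¬strong preparation) = 0.035700 / 0.082200 ≈ 0.4343

Pr[easy paper | high score, ¬strong preparation] ≈ 0.4343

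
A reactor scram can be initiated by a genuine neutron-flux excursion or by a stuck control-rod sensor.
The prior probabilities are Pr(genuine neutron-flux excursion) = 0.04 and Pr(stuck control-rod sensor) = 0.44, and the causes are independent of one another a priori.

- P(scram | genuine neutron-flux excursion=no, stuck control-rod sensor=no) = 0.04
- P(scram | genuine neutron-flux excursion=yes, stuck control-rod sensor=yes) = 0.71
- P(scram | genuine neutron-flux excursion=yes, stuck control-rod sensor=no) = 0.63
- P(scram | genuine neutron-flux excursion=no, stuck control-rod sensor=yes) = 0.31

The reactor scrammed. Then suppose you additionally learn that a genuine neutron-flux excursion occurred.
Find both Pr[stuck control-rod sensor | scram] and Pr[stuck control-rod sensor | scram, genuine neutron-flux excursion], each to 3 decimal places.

Enumerate the 4 (genuine neutron-flux excursion, stuck control-rod sensor) configurations and weight by the priors:
  P(scram) = 0.04·0.96·0.56 + 0.31·0.96·0.44 + 0.63·0.04·0.56 + 0.71·0.04·0.44
        = 0.021504 + 0.130944 + 0.014112 + 0.012496 = 0.179056
The terms with stuck control-rod sensor present sum to 0.143440, so
  P(stuck control-rod sensor | scram) = 0.143440 / 0.179056 ≈ 0.801

With the extra evidence:
For the numerator, keep only stuck control-rod sensor=true terms: 0.71*0.44 = 0.312400
The normalizing constant is 0.63*0.56 + 0.71*0.44 = 0.665200
P(stuck control-rod sensor | scram, genuine neutron-flux excursion) = 0.312400/0.665200 ≈ 0.470
This is intercausal reasoning (explaining away): once genuine neutron-flux excursion accounts for the scram, stuck control-rod sensor becomes less likely.

Pr[stuck control-rod sensor | scram] ≈ 0.801; Pr[stuck control-rod sensor | scram, genuine neutron-flux excursion] ≈ 0.470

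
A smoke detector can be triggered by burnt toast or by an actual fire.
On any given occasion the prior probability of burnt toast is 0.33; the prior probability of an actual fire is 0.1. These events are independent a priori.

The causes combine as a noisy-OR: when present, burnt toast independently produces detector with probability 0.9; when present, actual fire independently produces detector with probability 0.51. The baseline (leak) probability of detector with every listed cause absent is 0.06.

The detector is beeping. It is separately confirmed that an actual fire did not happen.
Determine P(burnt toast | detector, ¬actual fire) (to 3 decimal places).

Under noisy-OR, P(detector | causes) = 1 − (1−0.06)·∏(1−qᵢ) over the active causes.
Numerator (weight on configurations with burnt toast): 0.906*0.33 = 0.298980
The normalizing constant is 0.06*0.67 + 0.906*0.33 = 0.339180
Posterior = 0.298980 / 0.339180 ≈ 0.881

P(burnt toast | detector, ¬actual fire) ≈ 0.881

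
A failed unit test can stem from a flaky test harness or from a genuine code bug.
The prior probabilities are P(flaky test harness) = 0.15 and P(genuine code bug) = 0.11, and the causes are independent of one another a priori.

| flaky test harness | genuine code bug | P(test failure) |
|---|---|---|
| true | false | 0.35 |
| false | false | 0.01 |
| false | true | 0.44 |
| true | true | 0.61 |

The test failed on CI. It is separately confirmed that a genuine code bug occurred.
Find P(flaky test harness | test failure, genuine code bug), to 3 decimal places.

P(flaky test harness | test failure, genuine code bug) ≈ 0.197

Enumerate both values of flaky test harness and weight by the priors:
  P(test failure | genuine code bug) = 0.44*0.85 + 0.61*0.15
        = 0.374000 + 0.091500 = 0.465500
The terms with flaky test harness present sum to 0.091500, so
  P(flaky test harness | test failure, genuine code bug) = 0.091500 / 0.465500 ≈ 0.197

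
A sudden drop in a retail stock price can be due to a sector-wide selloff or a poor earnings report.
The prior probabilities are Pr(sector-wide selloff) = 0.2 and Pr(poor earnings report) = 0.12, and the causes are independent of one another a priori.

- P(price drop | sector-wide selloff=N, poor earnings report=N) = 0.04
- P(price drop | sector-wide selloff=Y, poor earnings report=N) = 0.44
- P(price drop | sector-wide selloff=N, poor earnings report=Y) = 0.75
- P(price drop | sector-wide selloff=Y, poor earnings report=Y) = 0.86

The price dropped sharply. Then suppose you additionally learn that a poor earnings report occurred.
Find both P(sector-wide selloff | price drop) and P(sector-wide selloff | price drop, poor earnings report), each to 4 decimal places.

P(sector-wide selloff | price drop) ≈ 0.4948; P(sector-wide selloff | price drop, poor earnings report) ≈ 0.2228

P(price drop) = 0.04·0.8·0.88 + 0.75·0.8·0.12 + 0.44·0.2·0.88 + 0.86·0.2·0.12 = 0.028160 + 0.072000 + 0.077440 + 0.020640 = 0.198240
Of this, 0.098080 comes from 0.077440 + 0.020640 (the sector-wide selloff=true cases).
P(sector-wide selloff | price drop) = 0.098080 / 0.198240 ≈ 0.4948

Now also conditioning on poor earnings report=true:
Numerator (weight on configurations with sector-wide selloff): 0.86×0.2 = 0.172000
Normalizer over all consistent configurations: 0.75×0.8 + 0.86×0.2 = 0.772000
P(sector-wide selloff | price drop, poor earnings report) = 0.172000/0.772000 ≈ 0.2228
— poor earnings report explains away the evidence for sector-wide selloff.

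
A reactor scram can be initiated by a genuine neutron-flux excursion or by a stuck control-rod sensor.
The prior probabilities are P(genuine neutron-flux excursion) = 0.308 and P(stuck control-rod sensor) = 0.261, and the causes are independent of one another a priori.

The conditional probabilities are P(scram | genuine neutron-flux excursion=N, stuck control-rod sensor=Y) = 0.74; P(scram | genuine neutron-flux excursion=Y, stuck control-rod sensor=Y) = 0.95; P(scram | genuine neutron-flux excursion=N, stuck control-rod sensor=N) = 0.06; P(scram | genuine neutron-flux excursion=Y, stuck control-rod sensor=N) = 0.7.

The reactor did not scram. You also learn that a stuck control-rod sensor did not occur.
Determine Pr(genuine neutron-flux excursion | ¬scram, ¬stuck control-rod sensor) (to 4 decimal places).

Sum P(¬scram|·) weighted by the priors over both values of genuine neutron-flux excursion:
  P(¬scram | ¬stuck control-rod sensor) = 0.94×0.692 + 0.3×0.308
        = 0.650480 + 0.092400 = 0.742880
Configurations with genuine neutron-flux excursion contribute 0.092400, so
  P(genuine neutron-flux excursion | ¬scram, ¬stuck control-rod sensor) = 0.092400 / 0.742880 ≈ 0.1244

Pr(genuine neutron-flux excursion | ¬scram, ¬stuck control-rod sensor) ≈ 0.1244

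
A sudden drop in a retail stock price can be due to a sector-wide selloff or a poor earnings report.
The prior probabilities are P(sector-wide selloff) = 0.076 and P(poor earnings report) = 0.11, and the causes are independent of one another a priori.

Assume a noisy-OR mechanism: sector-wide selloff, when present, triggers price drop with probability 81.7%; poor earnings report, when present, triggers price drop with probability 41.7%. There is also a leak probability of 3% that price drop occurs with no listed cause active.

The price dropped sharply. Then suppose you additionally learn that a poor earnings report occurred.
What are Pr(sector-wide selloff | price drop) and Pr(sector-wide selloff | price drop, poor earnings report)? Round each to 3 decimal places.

Under noisy-OR, P(price drop | causes) = 1 − (1−0.03)·∏(1−qᵢ) over the active causes.
Sum P(price drop|·) weighted by the priors over the 4 (sector-wide selloff, poor earnings report) configurations:
  P(price drop) = 0.03*0.924*0.89 + 0.43449*0.924*0.11 + 0.82249*0.076*0.89 + 0.896512*0.076*0.11
        = 0.024671 + 0.044162 + 0.055633 + 0.007495 = 0.131961
Keeping only the sector-wide selloff-present terms gives 0.063128, so
  P(sector-wide selloff | price drop) = 0.063128 / 0.131961 ≈ 0.478

Now condition on the additional information:
P(price drop | poor earnings report) = 0.43449×0.924 + 0.896512×0.076 = 0.401469 + 0.068135 = 0.469604
Of this, 0.068135 comes from 0.896512×0.076 (the sector-wide selloff=true cases).
So P(sector-wide selloff | price drop, poor earnings report) = 0.068135/0.469604 ≈ 0.145.

Pr(sector-wide selloff | price drop) ≈ 0.478; Pr(sector-wide selloff | price drop, poor earnings report) ≈ 0.145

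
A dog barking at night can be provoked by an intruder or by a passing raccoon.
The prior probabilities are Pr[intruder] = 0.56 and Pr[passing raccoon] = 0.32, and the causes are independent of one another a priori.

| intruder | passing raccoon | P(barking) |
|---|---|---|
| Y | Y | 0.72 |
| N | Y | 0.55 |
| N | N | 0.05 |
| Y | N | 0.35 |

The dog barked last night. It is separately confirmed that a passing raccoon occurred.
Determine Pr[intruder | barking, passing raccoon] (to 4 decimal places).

Weight on intruder=true, given the evidence: 0.72·0.56 = 0.403200
Normalizer over all consistent configurations: 0.55·0.44 + 0.72·0.56 = 0.645200
P(intruder | barking, passing raccoon) = 0.403200/0.645200 ≈ 0.6249

Pr[intruder | barking, passing raccoon] ≈ 0.6249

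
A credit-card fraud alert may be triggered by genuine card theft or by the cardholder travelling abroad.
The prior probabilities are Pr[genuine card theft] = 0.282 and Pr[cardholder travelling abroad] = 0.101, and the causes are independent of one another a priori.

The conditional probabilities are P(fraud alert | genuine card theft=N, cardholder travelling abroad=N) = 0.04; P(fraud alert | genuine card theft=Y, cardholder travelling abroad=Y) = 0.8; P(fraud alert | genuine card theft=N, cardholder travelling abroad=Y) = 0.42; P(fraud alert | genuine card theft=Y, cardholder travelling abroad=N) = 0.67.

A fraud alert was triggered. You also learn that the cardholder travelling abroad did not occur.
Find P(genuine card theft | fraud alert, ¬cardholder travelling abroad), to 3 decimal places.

P(genuine card theft | fraud alert, ¬cardholder travelling abroad) ≈ 0.868

Weight on genuine card theft=true, given the evidence: 0.67×0.282 = 0.188940
The normalizing constant is 0.04×0.718 + 0.67×0.282 = 0.217660
Posterior = 0.188940 / 0.217660 ≈ 0.868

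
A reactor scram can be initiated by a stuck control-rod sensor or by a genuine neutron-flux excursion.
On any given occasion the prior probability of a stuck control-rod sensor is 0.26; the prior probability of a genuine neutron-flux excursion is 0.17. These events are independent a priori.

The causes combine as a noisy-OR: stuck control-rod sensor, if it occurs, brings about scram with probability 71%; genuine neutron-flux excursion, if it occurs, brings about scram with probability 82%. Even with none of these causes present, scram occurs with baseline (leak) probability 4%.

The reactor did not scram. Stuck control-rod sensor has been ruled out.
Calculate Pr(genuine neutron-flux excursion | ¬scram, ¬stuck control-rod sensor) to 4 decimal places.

Under noisy-OR, P(scram | causes) = 1 − (1−0.04)·∏(1−qᵢ) over the active causes.
Numerator (weight on configurations with genuine neutron-flux excursion): 0.1728×0.17 = 0.029376
Denominator P(¬scram | ¬stuck control-rod sensor): 0.96×0.83 + 0.1728×0.17 = 0.826176
Posterior = 0.029376 / 0.826176 ≈ 0.0356

Pr(genuine neutron-flux excursion | ¬scram, ¬stuck control-rod sensor) ≈ 0.0356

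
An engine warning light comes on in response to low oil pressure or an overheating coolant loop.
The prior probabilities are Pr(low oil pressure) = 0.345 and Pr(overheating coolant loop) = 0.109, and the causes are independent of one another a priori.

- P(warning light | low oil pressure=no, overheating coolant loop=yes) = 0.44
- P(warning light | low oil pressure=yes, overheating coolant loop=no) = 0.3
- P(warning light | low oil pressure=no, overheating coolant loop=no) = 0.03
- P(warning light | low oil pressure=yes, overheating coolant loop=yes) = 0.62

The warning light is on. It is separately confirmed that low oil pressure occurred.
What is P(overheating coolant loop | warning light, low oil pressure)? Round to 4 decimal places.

By total probability over both values of overheating coolant loop:
  P(warning light | low oil pressure) = 0.3×0.891 + 0.62×0.109
        = 0.267300 + 0.067580 = 0.334880
Keeping only the overheating coolant loop-present terms gives 0.067580, so
  P(overheating coolant loop | warning light, low oil pressure) = 0.067580 / 0.334880 ≈ 0.2018

P(overheating coolant loop | warning light, low oil pressure) ≈ 0.2018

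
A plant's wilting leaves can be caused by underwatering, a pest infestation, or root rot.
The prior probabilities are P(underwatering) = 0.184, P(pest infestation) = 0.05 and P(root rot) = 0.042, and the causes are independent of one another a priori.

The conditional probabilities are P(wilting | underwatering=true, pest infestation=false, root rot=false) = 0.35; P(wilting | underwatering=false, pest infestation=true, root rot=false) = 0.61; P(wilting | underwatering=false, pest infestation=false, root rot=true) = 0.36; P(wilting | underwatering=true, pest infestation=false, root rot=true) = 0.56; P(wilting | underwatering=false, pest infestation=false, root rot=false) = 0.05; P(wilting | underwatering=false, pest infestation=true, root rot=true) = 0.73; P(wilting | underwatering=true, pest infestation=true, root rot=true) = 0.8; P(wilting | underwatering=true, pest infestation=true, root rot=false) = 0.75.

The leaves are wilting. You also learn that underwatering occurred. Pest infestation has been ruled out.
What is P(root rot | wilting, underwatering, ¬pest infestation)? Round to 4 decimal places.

By total probability over both values of root rot:
  P(wilting | underwatering, ¬pest infestation) = 0.35*0.958 + 0.56*0.042
        = 0.335300 + 0.023520 = 0.358820
The terms with root rot present sum to 0.023520, so
  P(root rot | wilting, underwatering, ¬pest infestation) = 0.023520 / 0.358820 ≈ 0.0655

P(root rot | wilting, underwatering, ¬pest infestation) ≈ 0.0655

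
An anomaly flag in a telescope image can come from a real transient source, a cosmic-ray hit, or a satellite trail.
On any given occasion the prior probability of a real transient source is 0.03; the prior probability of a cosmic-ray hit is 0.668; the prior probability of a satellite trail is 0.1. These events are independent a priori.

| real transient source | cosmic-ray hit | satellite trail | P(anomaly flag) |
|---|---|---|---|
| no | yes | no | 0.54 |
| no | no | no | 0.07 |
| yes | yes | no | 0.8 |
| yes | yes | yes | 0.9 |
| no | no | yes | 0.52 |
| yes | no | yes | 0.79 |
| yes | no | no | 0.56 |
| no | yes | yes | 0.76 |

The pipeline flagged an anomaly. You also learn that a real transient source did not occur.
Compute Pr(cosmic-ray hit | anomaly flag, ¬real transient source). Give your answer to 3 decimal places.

P(anomaly flag | ¬real transient source) = 0.07·0.332·0.9 + 0.52·0.332·0.1 + 0.54·0.668·0.9 + 0.76·0.668·0.1 = 0.020916 + 0.017264 + 0.324648 + 0.050768 = 0.413596
Restricting to configurations with cosmic-ray hit present: 0.324648 + 0.050768 = 0.375416.
P(cosmic-ray hit | anomaly flag, ¬real transient source) = 0.375416 / 0.413596 ≈ 0.908

Pr(cosmic-ray hit | anomaly flag, ¬real transient source) ≈ 0.908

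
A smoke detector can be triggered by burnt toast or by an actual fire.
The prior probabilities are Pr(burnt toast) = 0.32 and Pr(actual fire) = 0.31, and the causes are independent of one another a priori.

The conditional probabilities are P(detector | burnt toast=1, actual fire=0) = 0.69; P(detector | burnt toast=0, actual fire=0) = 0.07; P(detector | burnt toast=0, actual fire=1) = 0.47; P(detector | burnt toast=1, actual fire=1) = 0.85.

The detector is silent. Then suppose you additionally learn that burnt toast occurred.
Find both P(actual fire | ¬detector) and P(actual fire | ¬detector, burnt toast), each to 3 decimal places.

P(actual fire | ¬detector) ≈ 0.201; P(actual fire | ¬detector, burnt toast) ≈ 0.179

For the numerator, keep only actual fire=true terms: 0.111724 + 0.014880 = 0.126604
The normalizing constant is 0.93×0.68×0.69 + 0.53×0.68×0.31 + 0.31×0.32×0.69 + 0.15×0.32×0.31 = 0.631408
P(actual fire | ¬detector) = 0.126604/0.631408 ≈ 0.201

With the extra evidence:
P(¬detector | burnt toast) = 0.31·0.69 + 0.15·0.31 = 0.213900 + 0.046500 = 0.260400
Restricting to configurations with actual fire present: 0.15·0.31 = 0.046500.
Hence the posterior is 0.046500/0.260400 ≈ 0.179.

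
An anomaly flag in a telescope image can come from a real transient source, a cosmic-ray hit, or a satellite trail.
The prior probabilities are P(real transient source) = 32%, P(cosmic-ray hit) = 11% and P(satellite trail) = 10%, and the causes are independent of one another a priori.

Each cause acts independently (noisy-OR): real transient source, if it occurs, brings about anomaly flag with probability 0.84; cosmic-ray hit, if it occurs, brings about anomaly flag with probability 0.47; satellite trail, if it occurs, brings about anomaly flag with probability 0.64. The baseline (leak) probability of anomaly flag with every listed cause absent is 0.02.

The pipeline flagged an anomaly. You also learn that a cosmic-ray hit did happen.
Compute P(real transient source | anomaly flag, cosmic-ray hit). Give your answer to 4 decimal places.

Under noisy-OR, P(anomaly flag | causes) = 1 − (1−0.02)·∏(1−qᵢ) over the active causes.
P(anomaly flag | cosmic-ray hit) = 0.4806·0.68·0.9 + 0.813016·0.68·0.1 + 0.916896·0.32·0.9 + 0.970083·0.32·0.1 = 0.294127 + 0.055285 + 0.264066 + 0.031043 = 0.644521
Restricting to configurations with real transient source present: 0.264066 + 0.031043 = 0.295109.
Hence the posterior is 0.295109/0.644521 ≈ 0.4579.

P(real transient source | anomaly flag, cosmic-ray hit) ≈ 0.4579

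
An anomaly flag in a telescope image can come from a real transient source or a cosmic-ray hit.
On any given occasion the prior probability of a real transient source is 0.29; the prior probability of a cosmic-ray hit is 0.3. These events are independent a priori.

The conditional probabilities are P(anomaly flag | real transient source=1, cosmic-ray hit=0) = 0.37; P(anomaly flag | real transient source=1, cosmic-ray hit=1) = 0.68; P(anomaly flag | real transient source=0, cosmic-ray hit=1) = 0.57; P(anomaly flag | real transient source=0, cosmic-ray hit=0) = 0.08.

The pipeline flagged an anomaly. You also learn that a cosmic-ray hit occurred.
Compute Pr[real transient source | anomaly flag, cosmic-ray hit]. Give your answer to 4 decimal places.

P(anomaly flag | cosmic-ray hit) = 0.57*0.71 + 0.68*0.29 = 0.404700 + 0.197200 = 0.601900
Restricting to configurations with real transient source present: 0.68*0.29 = 0.197200.
Hence the posterior is 0.197200/0.601900 ≈ 0.3276.

Pr[real transient source | anomaly flag, cosmic-ray hit] ≈ 0.3276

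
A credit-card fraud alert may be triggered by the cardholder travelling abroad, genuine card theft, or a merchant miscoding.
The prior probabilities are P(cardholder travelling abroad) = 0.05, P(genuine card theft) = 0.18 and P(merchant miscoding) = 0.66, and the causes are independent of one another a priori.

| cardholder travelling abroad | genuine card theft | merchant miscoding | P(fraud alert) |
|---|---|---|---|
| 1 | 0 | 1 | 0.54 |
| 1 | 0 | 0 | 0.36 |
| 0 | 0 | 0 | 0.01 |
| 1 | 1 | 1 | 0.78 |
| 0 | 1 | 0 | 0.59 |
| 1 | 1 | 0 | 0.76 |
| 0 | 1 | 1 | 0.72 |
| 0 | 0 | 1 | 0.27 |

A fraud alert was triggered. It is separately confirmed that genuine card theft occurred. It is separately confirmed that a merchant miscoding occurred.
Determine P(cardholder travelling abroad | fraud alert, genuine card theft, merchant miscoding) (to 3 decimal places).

P(cardholder travelling abroad | fraud alert, genuine card theft, merchant miscoding) ≈ 0.054

Weight on cardholder travelling abroad=true, given the evidence: 0.78·0.05 = 0.039000
Normalizer over all consistent configurations: 0.72·0.95 + 0.78·0.05 = 0.723000
P(cardholder travelling abroad | fraud alert, genuine card theft, merchant miscoding) = 0.039000/0.723000 ≈ 0.054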